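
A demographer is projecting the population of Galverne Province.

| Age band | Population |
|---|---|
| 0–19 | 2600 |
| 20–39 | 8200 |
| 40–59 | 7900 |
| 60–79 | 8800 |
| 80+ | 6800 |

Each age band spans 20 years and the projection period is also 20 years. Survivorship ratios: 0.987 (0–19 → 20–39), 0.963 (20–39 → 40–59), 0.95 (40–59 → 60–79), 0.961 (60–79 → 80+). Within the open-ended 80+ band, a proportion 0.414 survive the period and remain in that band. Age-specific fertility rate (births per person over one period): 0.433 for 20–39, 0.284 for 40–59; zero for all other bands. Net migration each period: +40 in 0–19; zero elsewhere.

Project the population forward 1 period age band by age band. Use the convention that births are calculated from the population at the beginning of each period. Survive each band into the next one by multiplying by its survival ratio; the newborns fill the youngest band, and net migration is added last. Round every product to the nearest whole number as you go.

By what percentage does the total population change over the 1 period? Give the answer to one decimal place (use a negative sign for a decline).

2.3

(Bands numbered youngest = 1 to oldest = 5.)
After projecting period 1:
Births: 8200 × 0.433 = 3551  |  7900 × 0.284 = 2244 → 5795
Band 2: 2600 × 0.987 = 2566
Band 3: 8200 × 0.963 = 7897
Band 4: 7900 × 0.95 = 7505
Band 5: 8800 × 0.961 + 6800 × 0.414 = 8457 + 2815 = 11272
Net migration: Band 1 + 40 → 5835
Giving 5835 / 2566 / 7897 / 7505 / 11272.
Total: 34300 → 35075; change = 775; percentage change = 2.3%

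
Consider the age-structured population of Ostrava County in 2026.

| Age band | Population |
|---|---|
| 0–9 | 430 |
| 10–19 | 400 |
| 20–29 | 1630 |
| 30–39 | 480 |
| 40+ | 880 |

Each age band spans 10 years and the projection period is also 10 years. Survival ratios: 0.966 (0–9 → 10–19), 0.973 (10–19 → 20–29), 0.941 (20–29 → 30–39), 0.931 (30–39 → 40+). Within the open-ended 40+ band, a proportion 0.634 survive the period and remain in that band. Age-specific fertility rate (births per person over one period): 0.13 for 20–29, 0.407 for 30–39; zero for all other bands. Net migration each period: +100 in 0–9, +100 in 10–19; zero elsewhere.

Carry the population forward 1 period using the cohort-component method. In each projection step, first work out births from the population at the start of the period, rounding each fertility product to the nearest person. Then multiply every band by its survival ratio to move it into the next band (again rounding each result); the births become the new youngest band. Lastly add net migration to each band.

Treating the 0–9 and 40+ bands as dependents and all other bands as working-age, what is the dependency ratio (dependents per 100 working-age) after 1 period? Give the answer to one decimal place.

Numbering the bands 1..5 from youngest to oldest:
After projecting period 1:
Births: 1630 × 0.13 = 212, 480 × 0.407 = 195 — total 407
Band 2: 430 × 0.966 = 415
Band 3: 400 × 0.973 = 389
Band 4: 1630 × 0.941 = 1534
Band 5: 480 × 0.931 + 880 × 0.634 = 447 + 558 = 1005
Net migration: Band 1 + 100 → 507; Band 2 + 100 → 515
Population now: 0–9=507, 10–19=515, 20–29=389, 30–39=1534, 40+=1005
Dependents (band 0–9 + band 40+) = 507 + 1005 = 1512; working-age = 2438; ratio = 1512/2438 × 100 = 62.0

62.0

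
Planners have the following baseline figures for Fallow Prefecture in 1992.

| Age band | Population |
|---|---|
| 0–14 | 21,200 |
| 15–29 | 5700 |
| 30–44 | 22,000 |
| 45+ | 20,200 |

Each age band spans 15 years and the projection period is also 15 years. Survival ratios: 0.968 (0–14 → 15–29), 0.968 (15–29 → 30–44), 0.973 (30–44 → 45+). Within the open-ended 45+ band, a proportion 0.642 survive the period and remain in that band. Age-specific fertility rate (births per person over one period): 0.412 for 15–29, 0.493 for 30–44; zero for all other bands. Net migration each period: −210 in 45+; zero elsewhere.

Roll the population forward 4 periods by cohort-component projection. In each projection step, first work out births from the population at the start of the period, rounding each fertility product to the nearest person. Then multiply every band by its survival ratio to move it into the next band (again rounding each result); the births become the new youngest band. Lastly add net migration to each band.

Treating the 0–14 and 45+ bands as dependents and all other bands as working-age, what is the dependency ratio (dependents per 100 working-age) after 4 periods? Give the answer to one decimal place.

After projecting period 1:
Births: 5700 × 0.412 = 2348 ; 22000 × 0.493 = 10846 → total 13194
15–29: 21200 × 0.968 = 20522
30–44: 5700 × 0.968 = 5518
45+: 22000 × 0.973 + 20200 × 0.642 = 21406 + 12968 = 34374
Net migration: 45+ − 210 → 34164
Giving 13194 / 20522 / 5518 / 34164.
After projecting period 2:
Births: 20522 × 0.412 = 8455 ; 5518 × 0.493 = 2720 → total 11175
15–29: 13194 × 0.968 = 12772
30–44: 20522 × 0.968 = 19865
45+: 5518 × 0.973 + 34164 × 0.642 = 5369 + 21933 = 27302
Net migration: 45+ − 210 → 27092
Giving 11175 / 12772 / 19865 / 27092.
After projecting period 3:
Births: 12772 × 0.412 = 5262 ; 19865 × 0.493 = 9793 → total 15055
15–29: 11175 × 0.968 = 10817
30–44: 12772 × 0.968 = 12363
45+: 19865 × 0.973 + 27092 × 0.642 = 19329 + 17393 = 36722
Net migration: 45+ − 210 → 36512
Giving 15055 / 10817 / 12363 / 36512.
After projecting period 4:
Births: 10817 × 0.412 = 4457 ; 12363 × 0.493 = 6095 → total 10552
15–29: 15055 × 0.968 = 14573
30–44: 10817 × 0.968 = 10471
45+: 12363 × 0.973 + 36512 × 0.642 = 12029 + 23441 = 35470
Net migration: 45+ − 210 → 35260
Giving 10552 / 14573 / 10471 / 35260.
Dependents (band 0–14 + band 45+) = 10552 + 35260 = 45812; working-age = 25044; ratio = 45812/25044 × 100 = 182.9

182.9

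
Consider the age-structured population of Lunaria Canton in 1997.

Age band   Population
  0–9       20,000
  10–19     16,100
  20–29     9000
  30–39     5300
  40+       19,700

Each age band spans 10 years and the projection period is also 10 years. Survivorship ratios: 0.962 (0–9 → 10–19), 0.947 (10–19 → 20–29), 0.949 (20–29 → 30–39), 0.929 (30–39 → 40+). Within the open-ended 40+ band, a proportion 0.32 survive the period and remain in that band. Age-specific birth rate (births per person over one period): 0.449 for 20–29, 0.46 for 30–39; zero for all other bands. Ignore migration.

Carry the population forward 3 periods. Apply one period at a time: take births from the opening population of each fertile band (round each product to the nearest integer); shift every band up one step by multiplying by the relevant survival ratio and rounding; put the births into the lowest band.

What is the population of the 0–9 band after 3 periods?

14837

Period 1:
Births: 9000 × 0.449 = 4041  |  5300 × 0.46 = 2438 — total 6479
10–19: 20000 × 0.962 = 19240
20–29: 16100 × 0.947 = 15247
30–39: 9000 × 0.949 = 8541
40+: 5300 × 0.929 + 19700 × 0.32 = 4924 + 6304 = 11228
End of period: [6479, 19240, 15247, 8541, 11228]
Period 2:
Births: 15247 × 0.449 = 6846  |  8541 × 0.46 = 3929 — total 10775
10–19: 6479 × 0.962 = 6233
20–29: 19240 × 0.947 = 18220
30–39: 15247 × 0.949 = 14469
40+: 8541 × 0.929 + 11228 × 0.32 = 7935 + 3593 = 11528
End of period: [10775, 6233, 18220, 14469, 11528]
Period 3:
Births: 18220 × 0.449 = 8181  |  14469 × 0.46 = 6656 — total 14837
10–19: 10775 × 0.962 = 10366
20–29: 6233 × 0.947 = 5903
30–39: 18220 × 0.949 = 17291
40+: 14469 × 0.929 + 11528 × 0.32 = 13442 + 3689 = 17131
End of period: [14837, 10366, 5903, 17291, 17131]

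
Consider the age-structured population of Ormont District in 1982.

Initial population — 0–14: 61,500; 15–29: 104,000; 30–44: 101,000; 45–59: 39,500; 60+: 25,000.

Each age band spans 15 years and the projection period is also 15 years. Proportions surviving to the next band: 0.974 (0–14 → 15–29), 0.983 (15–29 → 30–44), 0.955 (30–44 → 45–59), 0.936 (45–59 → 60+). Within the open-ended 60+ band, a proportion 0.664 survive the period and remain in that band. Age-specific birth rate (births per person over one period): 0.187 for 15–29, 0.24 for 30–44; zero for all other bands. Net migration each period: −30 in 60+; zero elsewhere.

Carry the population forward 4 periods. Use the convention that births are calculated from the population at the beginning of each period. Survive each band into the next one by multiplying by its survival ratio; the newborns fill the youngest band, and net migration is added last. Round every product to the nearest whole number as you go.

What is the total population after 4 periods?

— Period 1 —
Births: 104000 × 0.187 = 19448 ; 101000 × 0.24 = 24240 ⇒ total 43688
15–29: 61500 × 0.974 = 59901
30–44: 104000 × 0.983 = 102232
45–59: 101000 × 0.955 = 96455
60+: 39500 × 0.936 + 25000 × 0.664 = 36972 + 16600 = 53572
Net migration: 60+ − 30 → 53542
End of period: [43688, 59901, 102232, 96455, 53542]
— Period 2 —
Births: 59901 × 0.187 = 11201 ; 102232 × 0.24 = 24536 ⇒ total 35737
15–29: 43688 × 0.974 = 42552
30–44: 59901 × 0.983 = 58883
45–59: 102232 × 0.955 = 97632
60+: 96455 × 0.936 + 53542 × 0.664 = 90282 + 35552 = 125834
Net migration: 60+ − 30 → 125804
End of period: [35737, 42552, 58883, 97632, 125804]
— Period 3 —
Births: 42552 × 0.187 = 7957 ; 58883 × 0.24 = 14132 ⇒ total 22089
15–29: 35737 × 0.974 = 34808
30–44: 42552 × 0.983 = 41829
45–59: 58883 × 0.955 = 56233
60+: 97632 × 0.936 + 125804 × 0.664 = 91384 + 83534 = 174918
Net migration: 60+ − 30 → 174888
End of period: [22089, 34808, 41829, 56233, 174888]
— Period 4 —
Births: 34808 × 0.187 = 6509 ; 41829 × 0.24 = 10039 ⇒ total 16548
15–29: 22089 × 0.974 = 21515
30–44: 34808 × 0.983 = 34216
45–59: 41829 × 0.955 = 39947
60+: 56233 × 0.936 + 174888 × 0.664 = 52634 + 116126 = 168760
Net migration: 60+ − 30 → 168730
End of period: [16548, 21515, 34216, 39947, 168730]
Total after period 4: 16548 + 21515 + 34216 + 39947 + 168730 = 280956

280956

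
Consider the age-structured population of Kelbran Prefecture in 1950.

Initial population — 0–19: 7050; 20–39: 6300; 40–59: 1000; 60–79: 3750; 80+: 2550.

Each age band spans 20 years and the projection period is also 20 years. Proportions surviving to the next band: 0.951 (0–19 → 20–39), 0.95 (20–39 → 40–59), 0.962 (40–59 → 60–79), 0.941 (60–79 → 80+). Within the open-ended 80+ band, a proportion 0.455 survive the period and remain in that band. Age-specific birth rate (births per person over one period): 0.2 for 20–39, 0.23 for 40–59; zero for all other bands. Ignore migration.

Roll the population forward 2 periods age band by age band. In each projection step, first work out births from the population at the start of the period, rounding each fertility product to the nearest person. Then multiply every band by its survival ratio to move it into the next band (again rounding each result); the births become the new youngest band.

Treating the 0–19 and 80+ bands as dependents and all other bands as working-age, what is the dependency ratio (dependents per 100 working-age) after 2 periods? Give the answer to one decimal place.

[period 1]
Births: 6300 × 0.2 = 1260 ; 1000 × 0.23 = 230 → total 1490
20–39: 7050 × 0.951 = 6705
40–59: 6300 × 0.95 = 5985
60–79: 1000 × 0.962 = 962
80+: 3750 × 0.941 + 2550 × 0.455 = 3529 + 1160 = 4689
Giving 1490 / 6705 / 5985 / 962 / 4689.
[period 2]
Births: 6705 × 0.2 = 1341 ; 5985 × 0.23 = 1377 → total 2718
20–39: 1490 × 0.951 = 1417
40–59: 6705 × 0.95 = 6370
60–79: 5985 × 0.962 = 5758
80+: 962 × 0.941 + 4689 × 0.455 = 905 + 2133 = 3038
Giving 2718 / 1417 / 6370 / 5758 / 3038.
Dependents (band 0–19 + band 80+) = 2718 + 3038 = 5756; working-age = 13545; ratio = 5756/13545 × 100 = 42.5

42.5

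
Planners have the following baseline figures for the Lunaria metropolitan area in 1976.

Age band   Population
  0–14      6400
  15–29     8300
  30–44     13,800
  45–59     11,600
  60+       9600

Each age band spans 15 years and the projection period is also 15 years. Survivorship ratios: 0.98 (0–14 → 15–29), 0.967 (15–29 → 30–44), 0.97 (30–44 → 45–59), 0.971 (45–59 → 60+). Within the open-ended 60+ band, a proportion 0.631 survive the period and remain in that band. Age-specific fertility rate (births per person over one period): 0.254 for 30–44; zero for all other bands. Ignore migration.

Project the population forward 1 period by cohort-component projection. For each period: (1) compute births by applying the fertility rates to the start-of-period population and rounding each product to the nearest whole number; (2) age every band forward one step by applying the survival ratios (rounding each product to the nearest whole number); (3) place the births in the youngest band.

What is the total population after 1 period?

[period 1]
Births: 13800 × 0.254 = 3505
15–29: 6400 × 0.98 = 6272
30–44: 8300 × 0.967 = 8026
45–59: 13800 × 0.97 = 13386
60+: 11600 × 0.971 + 9600 × 0.631 = 11264 + 6058 = 17322
→ [3505, 6272, 8026, 13386, 17322]
Total after period 1: 3505 + 6272 + 8026 + 13386 + 17322 = 48511

48511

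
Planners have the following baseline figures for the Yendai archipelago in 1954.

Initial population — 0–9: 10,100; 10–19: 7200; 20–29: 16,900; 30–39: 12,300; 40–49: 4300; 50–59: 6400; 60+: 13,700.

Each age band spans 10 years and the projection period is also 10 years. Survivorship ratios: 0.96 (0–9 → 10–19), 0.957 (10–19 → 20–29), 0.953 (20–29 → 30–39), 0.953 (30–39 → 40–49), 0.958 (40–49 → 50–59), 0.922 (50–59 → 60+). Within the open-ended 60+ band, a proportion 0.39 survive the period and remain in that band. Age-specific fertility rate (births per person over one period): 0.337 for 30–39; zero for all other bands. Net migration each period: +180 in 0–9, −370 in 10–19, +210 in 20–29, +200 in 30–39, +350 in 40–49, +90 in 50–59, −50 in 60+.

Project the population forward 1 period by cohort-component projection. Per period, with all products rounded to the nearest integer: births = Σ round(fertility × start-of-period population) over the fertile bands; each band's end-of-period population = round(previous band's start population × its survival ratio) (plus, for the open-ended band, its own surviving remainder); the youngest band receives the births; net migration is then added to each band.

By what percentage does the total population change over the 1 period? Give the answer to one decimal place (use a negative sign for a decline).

— Period 1 —
Births: 12300 × 0.337 = 4145
10–19: 10100 × 0.96 = 9696
20–29: 7200 × 0.957 = 6890
30–39: 16900 × 0.953 = 16106
40–49: 12300 × 0.953 = 11722
50–59: 4300 × 0.958 = 4119
60+: 6400 × 0.922 + 13700 × 0.39 = 5901 + 5343 = 11244
Net migration: 0–9 + 180 → 4325; 10–19 − 370 → 9326; 20–29 + 210 → 7100; 30–39 + 200 → 16306; 40–49 + 350 → 12072; 50–59 + 90 → 4209; 60+ − 50 → 11194
Population now: 0–9=4325, 10–19=9326, 20–29=7100, 30–39=16306, 40–49=12072, 50–59=4209, 60+=11194
Total: 70900 → 64532; change = -6368; percentage change = -9.0%

-9.0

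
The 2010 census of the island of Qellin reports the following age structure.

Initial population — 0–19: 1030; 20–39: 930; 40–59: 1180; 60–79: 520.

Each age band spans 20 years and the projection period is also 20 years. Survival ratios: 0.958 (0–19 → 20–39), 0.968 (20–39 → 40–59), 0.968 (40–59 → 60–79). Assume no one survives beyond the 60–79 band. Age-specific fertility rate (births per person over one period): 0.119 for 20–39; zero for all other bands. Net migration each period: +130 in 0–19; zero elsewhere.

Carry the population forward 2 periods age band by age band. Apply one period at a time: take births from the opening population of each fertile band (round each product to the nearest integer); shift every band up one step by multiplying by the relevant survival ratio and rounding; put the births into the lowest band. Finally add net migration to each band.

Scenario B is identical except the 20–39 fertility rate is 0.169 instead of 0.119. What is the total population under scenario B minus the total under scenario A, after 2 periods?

Call the bands 1 to 4, youngest first.
Period 1.
Births: 930 × 0.119 = 111
Band 2: 1030 × 0.958 = 987
Band 3: 930 × 0.968 = 900
Band 4: 1180 × 0.968 = 1142
Net migration: Band 1 + 130 → 241
End of period: [241, 987, 900, 1142]
Period 2.
Births: 987 × 0.119 = 117
Band 2: 241 × 0.958 = 231
Band 3: 987 × 0.968 = 955
Band 4: 900 × 0.968 = 871
Net migration: Band 1 + 130 → 247
End of period: [247, 231, 955, 871]
Scenario A total after 2 periods: 2304
Scenario B projection —
Period 1.
Births: 930 × 0.169 = 157
Band 2: 1030 × 0.958 = 987
Band 3: 930 × 0.968 = 900
Band 4: 1180 × 0.968 = 1142
Net migration: Band 1 + 130 → 287
End of period: [287, 987, 900, 1142]
Period 2.
Births: 987 × 0.169 = 167
Band 2: 287 × 0.958 = 275
Band 3: 987 × 0.968 = 955
Band 4: 900 × 0.968 = 871
Net migration: Band 1 + 130 → 297
End of period: [297, 275, 955, 871]
Scenario B total after 2 periods: 2398
Difference B − A = 2398 − 2304 = 94

94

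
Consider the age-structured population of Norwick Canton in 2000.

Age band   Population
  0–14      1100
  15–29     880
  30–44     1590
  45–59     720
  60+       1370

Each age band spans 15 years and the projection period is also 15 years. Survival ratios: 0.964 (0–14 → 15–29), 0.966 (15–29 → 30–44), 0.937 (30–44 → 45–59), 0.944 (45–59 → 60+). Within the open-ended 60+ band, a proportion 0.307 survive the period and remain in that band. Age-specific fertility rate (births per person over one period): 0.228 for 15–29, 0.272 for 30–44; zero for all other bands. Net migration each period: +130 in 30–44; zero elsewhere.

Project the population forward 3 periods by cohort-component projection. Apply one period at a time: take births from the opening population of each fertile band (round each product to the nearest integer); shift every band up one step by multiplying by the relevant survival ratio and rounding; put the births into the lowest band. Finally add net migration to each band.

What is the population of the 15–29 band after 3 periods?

491

Let group 1 be 0–14 through group 5 = 60+.
— Period 1 —
Births: 880 * 0.228 = 201 ; 1590 * 0.272 = 432 ⇒ total 633
Group 2: 1100 * 0.964 = 1060
Group 3: 880 * 0.966 = 850
Group 4: 1590 * 0.937 = 1490
Group 5: 720 * 0.944 + 1370 * 0.307 = 680 + 421 = 1101
Net migration: Group 3 + 130 → 980
End of period: [633, 1060, 980, 1490, 1101]
— Period 2 —
Births: 1060 * 0.228 = 242 ; 980 * 0.272 = 267 ⇒ total 509
Group 2: 633 * 0.964 = 610
Group 3: 1060 * 0.966 = 1024
Group 4: 980 * 0.937 = 918
Group 5: 1490 * 0.944 + 1101 * 0.307 = 1407 + 338 = 1745
Net migration: Group 3 + 130 → 1154
End of period: [509, 610, 1154, 918, 1745]
— Period 3 —
Births: 610 * 0.228 = 139 ; 1154 * 0.272 = 314 ⇒ total 453
Group 2: 509 * 0.964 = 491
Group 3: 610 * 0.966 = 589
Group 4: 1154 * 0.937 = 1081
Group 5: 918 * 0.944 + 1745 * 0.307 = 867 + 536 = 1403
Net migration: Group 3 + 130 → 719
End of period: [453, 491, 719, 1081, 1403]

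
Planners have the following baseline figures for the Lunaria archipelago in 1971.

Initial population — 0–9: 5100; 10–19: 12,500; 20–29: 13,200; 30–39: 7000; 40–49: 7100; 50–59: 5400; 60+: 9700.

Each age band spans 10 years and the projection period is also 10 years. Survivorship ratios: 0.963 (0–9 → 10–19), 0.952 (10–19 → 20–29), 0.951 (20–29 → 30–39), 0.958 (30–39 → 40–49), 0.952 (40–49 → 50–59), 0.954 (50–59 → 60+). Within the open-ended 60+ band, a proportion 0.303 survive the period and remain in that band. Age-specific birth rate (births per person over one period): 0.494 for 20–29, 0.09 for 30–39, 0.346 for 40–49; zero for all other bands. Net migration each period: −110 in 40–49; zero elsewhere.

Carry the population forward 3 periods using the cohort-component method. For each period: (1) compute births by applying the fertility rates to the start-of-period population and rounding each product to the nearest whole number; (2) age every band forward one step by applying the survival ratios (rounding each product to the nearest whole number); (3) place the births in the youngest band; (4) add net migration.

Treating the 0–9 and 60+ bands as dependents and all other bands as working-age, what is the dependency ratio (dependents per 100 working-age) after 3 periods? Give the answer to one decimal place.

— Period 1 —
Births: 13200 × 0.494 = 6521 ; 7000 × 0.09 = 630 ; 7100 × 0.346 = 2457 → 9608
10–19: 5100 × 0.963 = 4911
20–29: 12500 × 0.952 = 11900
30–39: 13200 × 0.951 = 12553
40–49: 7000 × 0.958 = 6706
50–59: 7100 × 0.952 = 6759
60+: 5400 × 0.954 + 9700 × 0.303 = 5152 + 2939 = 8091
Net migration: 40–49 − 110 → 6596
Giving 9608 / 4911 / 11900 / 12553 / 6596 / 6759 / 8091.
— Period 2 —
Births: 11900 × 0.494 = 5879 ; 12553 × 0.09 = 1130 ; 6596 × 0.346 = 2282 → 9291
10–19: 9608 × 0.963 = 9253
20–29: 4911 × 0.952 = 4675
30–39: 11900 × 0.951 = 11317
40–49: 12553 × 0.958 = 12026
50–59: 6596 × 0.952 = 6279
60+: 6759 × 0.954 + 8091 × 0.303 = 6448 + 2452 = 8900
Net migration: 40–49 − 110 → 11916
Giving 9291 / 9253 / 4675 / 11317 / 11916 / 6279 / 8900.
— Period 3 —
Births: 4675 × 0.494 = 2309 ; 11317 × 0.09 = 1019 ; 11916 × 0.346 = 4123 → 7451
10–19: 9291 × 0.963 = 8947
20–29: 9253 × 0.952 = 8809
30–39: 4675 × 0.951 = 4446
40–49: 11317 × 0.958 = 10842
50–59: 11916 × 0.952 = 11344
60+: 6279 × 0.954 + 8900 × 0.303 = 5990 + 2697 = 8687
Net migration: 40–49 − 110 → 10732
Giving 7451 / 8947 / 8809 / 4446 / 10732 / 11344 / 8687.
Dependents (band 0–9 + band 60+) = 7451 + 8687 = 16138; working-age = 44278; ratio = 16138/44278 × 100 = 36.4

36.4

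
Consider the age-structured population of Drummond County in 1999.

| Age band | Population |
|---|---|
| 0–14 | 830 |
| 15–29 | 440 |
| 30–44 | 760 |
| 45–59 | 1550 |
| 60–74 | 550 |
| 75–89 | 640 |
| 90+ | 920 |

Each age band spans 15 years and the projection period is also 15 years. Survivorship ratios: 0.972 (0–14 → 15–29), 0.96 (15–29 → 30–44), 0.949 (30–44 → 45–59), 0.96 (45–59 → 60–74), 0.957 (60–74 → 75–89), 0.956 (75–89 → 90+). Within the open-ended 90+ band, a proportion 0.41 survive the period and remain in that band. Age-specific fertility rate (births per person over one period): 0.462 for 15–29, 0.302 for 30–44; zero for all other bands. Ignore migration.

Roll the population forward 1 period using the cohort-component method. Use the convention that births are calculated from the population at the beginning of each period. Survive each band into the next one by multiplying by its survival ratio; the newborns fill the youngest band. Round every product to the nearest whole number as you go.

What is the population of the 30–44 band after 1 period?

422

Period 1:
Births: 440 × 0.462 = 203 ; 760 × 0.302 = 230 ⇒ total 433
15–29: 830 × 0.972 = 807
30–44: 440 × 0.96 = 422
45–59: 760 × 0.949 = 721
60–74: 1550 × 0.96 = 1488
75–89: 550 × 0.957 = 526
90+: 640 × 0.956 + 920 × 0.41 = 612 + 377 = 989
Population now: 0–14=433, 15–29=807, 30–44=422, 45–59=721, 60–74=1488, 75–89=526, 90+=989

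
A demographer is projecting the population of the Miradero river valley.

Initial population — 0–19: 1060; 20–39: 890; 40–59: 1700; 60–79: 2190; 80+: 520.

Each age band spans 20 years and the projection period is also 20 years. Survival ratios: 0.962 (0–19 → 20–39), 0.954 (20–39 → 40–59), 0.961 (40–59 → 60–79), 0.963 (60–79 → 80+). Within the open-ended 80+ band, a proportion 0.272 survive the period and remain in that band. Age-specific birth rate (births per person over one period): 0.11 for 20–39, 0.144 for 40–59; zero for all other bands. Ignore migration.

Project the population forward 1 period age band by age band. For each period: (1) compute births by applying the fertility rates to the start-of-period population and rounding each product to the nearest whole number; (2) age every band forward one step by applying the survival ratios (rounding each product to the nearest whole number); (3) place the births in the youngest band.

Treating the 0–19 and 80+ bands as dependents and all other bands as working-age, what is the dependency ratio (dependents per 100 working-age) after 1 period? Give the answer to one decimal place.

— Period 1 —
Births: 890 × 0.11 = 98  |  1700 × 0.144 = 245 — total 343
20–39: 1060 × 0.962 = 1020
40–59: 890 × 0.954 = 849
60–79: 1700 × 0.961 = 1634
80+: 2190 × 0.963 + 520 × 0.272 = 2109 + 141 = 2250
Giving 343 / 1020 / 849 / 1634 / 2250.
Dependents (band 0–19 + band 80+) = 343 + 2250 = 2593; working-age = 3503; ratio = 2593/3503 × 100 = 74.0

74.0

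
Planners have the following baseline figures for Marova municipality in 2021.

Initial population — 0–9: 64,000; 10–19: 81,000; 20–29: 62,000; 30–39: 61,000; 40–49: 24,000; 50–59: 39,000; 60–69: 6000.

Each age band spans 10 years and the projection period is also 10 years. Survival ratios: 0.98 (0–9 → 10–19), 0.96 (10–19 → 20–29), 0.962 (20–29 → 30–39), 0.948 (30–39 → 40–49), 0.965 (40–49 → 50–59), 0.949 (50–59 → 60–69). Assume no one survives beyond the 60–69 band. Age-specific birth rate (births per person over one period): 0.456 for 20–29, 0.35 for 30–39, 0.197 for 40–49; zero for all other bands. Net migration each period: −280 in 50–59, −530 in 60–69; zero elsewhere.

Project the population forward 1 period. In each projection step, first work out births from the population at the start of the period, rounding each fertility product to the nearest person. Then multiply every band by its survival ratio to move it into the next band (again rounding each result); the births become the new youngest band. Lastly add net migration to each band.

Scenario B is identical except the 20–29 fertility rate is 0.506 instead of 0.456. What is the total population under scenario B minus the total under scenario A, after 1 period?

Period 1.
Births: 62000 * 0.456 = 28272, 61000 * 0.35 = 21350, 24000 * 0.197 = 4728 — total 54350
10–19: 64000 * 0.98 = 62720
20–29: 81000 * 0.96 = 77760
30–39: 62000 * 0.962 = 59644
40–49: 61000 * 0.948 = 57828
50–59: 24000 * 0.965 = 23160
60–69: 39000 * 0.949 = 37011
Net migration: 50–59 − 280 → 22880; 60–69 − 530 → 36481
Population now: 0–9=54350, 10–19=62720, 20–29=77760, 30–39=59644, 40–49=57828, 50–59=22880, 60–69=36481
Scenario A total after 1 period: 371663
Scenario B projection —
Period 1.
Births: 62000 * 0.506 = 31372, 61000 * 0.35 = 21350, 24000 * 0.197 = 4728 — total 57450
10–19: 64000 * 0.98 = 62720
20–29: 81000 * 0.96 = 77760
30–39: 62000 * 0.962 = 59644
40–49: 61000 * 0.948 = 57828
50–59: 24000 * 0.965 = 23160
60–69: 39000 * 0.949 = 37011
Net migration: 50–59 − 280 → 22880; 60–69 − 530 → 36481
Population now: 0–9=57450, 10–19=62720, 20–29=77760, 30–39=59644, 40–49=57828, 50–59=22880, 60–69=36481
Scenario B total after 1 period: 374763
Difference B − A = 374763 − 371663 = 3100

3100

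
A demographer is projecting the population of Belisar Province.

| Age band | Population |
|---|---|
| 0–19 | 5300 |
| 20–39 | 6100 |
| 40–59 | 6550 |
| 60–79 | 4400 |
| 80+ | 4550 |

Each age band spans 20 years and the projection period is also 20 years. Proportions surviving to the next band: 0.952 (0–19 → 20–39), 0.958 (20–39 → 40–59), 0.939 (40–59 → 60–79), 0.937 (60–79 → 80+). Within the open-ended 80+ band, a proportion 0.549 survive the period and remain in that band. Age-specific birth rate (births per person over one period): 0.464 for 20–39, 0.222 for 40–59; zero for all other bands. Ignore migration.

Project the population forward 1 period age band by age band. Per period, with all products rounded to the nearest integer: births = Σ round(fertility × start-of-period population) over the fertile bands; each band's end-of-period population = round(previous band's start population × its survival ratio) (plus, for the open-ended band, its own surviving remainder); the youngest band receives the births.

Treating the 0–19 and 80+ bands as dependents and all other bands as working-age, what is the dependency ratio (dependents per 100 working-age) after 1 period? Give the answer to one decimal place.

64.0

Numbering the bands 1..5 from youngest to oldest:
Period 1.
Births: 6100 * 0.464 = 2830 ; 6550 * 0.222 = 1454 → total 4284
Band 2: 5300 * 0.952 = 5046
Band 3: 6100 * 0.958 = 5844
Band 4: 6550 * 0.939 = 6150
Band 5: 4400 * 0.937 + 4550 * 0.549 = 4123 + 2498 = 6621
Population now: 0–19=4284, 20–39=5046, 40–59=5844, 60–79=6150, 80+=6621
Dependents (band 0–19 + band 80+) = 4284 + 6621 = 10905; working-age = 17040; ratio = 10905/17040 × 100 = 64.0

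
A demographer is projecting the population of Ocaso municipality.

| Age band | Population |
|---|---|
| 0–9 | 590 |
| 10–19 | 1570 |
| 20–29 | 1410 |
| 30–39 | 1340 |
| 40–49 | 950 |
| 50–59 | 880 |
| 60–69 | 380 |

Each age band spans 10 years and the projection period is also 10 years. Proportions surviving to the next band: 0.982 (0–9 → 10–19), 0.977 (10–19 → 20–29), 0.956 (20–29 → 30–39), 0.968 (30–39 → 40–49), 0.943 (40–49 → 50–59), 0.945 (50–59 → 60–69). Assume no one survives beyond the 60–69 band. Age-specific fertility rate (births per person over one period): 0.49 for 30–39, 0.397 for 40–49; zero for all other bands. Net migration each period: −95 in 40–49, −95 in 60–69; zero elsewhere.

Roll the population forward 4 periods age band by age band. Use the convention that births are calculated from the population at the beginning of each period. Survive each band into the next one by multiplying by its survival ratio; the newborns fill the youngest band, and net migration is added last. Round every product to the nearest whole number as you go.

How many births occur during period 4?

791

Period 1.
Births: 1340 × 0.49 = 657  |  950 × 0.397 = 377 — total 1034
10–19: 590 × 0.982 = 579
20–29: 1570 × 0.977 = 1534
30–39: 1410 × 0.956 = 1348
40–49: 1340 × 0.968 = 1297
50–59: 950 × 0.943 = 896
60–69: 880 × 0.945 = 832
Net migration: 40–49 − 95 → 1202; 60–69 − 95 → 737
Giving 1034 / 579 / 1534 / 1348 / 1202 / 896 / 737.
Period 2.
Births: 1348 × 0.49 = 661  |  1202 × 0.397 = 477 — total 1138
10–19: 1034 × 0.982 = 1015
20–29: 579 × 0.977 = 566
30–39: 1534 × 0.956 = 1467
40–49: 1348 × 0.968 = 1305
50–59: 1202 × 0.943 = 1133
60–69: 896 × 0.945 = 847
Net migration: 40–49 − 95 → 1210; 60–69 − 95 → 752
Giving 1138 / 1015 / 566 / 1467 / 1210 / 1133 / 752.
Period 3.
Births: 1467 × 0.49 = 719  |  1210 × 0.397 = 480 — total 1199
10–19: 1138 × 0.982 = 1118
20–29: 1015 × 0.977 = 992
30–39: 566 × 0.956 = 541
40–49: 1467 × 0.968 = 1420
50–59: 1210 × 0.943 = 1141
60–69: 1133 × 0.945 = 1071
Net migration: 40–49 − 95 → 1325; 60–69 − 95 → 976
Giving 1199 / 1118 / 992 / 541 / 1325 / 1141 / 976.
Period 4.
Births: 541 × 0.49 = 265  |  1325 × 0.397 = 526 — total 791
10–19: 1199 × 0.982 = 1177
20–29: 1118 × 0.977 = 1092
30–39: 992 × 0.956 = 948
40–49: 541 × 0.968 = 524
50–59: 1325 × 0.943 = 1249
60–69: 1141 × 0.945 = 1078
Net migration: 40–49 − 95 → 429; 60–69 − 95 → 983
Giving 791 / 1177 / 1092 / 948 / 429 / 1249 / 983.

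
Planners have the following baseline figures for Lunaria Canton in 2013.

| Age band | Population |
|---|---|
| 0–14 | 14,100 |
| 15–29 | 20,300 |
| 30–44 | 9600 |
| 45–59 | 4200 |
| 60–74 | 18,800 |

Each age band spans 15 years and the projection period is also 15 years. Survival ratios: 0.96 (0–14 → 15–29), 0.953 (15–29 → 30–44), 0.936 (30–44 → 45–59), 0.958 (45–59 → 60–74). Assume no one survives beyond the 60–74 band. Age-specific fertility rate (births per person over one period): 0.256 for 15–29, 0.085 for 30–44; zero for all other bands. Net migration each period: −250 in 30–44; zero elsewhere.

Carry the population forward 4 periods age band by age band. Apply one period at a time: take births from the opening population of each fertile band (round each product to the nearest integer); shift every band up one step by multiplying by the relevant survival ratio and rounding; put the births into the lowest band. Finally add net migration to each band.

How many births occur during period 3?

2553

— Period 1 —
Births: 20300 × 0.256 = 5197  |  9600 × 0.085 = 816 → total 6013
15–29: 14100 × 0.96 = 13536
30–44: 20300 × 0.953 = 19346
45–59: 9600 × 0.936 = 8986
60–74: 4200 × 0.958 = 4024
Net migration: 30–44 − 250 → 19096
Giving 6013 / 13536 / 19096 / 8986 / 4024.
— Period 2 —
Births: 13536 × 0.256 = 3465  |  19096 × 0.085 = 1623 → total 5088
15–29: 6013 × 0.96 = 5772
30–44: 13536 × 0.953 = 12900
45–59: 19096 × 0.936 = 17874
60–74: 8986 × 0.958 = 8609
Net migration: 30–44 − 250 → 12650
Giving 5088 / 5772 / 12650 / 17874 / 8609.
— Period 3 —
Births: 5772 × 0.256 = 1478  |  12650 × 0.085 = 1075 → total 2553
15–29: 5088 × 0.96 = 4884
30–44: 5772 × 0.953 = 5501
45–59: 12650 × 0.936 = 11840
60–74: 17874 × 0.958 = 17123
Net migration: 30–44 − 250 → 5251
Giving 2553 / 4884 / 5251 / 11840 / 17123.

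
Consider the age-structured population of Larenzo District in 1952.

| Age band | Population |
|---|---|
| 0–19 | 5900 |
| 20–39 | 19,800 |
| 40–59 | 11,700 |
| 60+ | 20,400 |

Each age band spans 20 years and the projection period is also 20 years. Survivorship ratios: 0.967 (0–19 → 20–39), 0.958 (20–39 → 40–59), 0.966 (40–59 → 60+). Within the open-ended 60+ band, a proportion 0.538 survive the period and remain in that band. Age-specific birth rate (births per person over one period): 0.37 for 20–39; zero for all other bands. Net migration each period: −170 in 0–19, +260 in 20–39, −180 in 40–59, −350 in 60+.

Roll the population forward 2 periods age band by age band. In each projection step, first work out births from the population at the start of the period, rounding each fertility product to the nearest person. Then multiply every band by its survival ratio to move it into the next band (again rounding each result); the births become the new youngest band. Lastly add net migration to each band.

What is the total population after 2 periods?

44347

[period 1]
Births: 19800 * 0.37 = 7326
20–39: 5900 * 0.967 = 5705
40–59: 19800 * 0.958 = 18968
60+: 11700 * 0.966 + 20400 * 0.538 = 11302 + 10975 = 22277
Net migration: 0–19 − 170 → 7156; 20–39 + 260 → 5965; 40–59 − 180 → 18788; 60+ − 350 → 21927
Population now: 0–19=7156, 20–39=5965, 40–59=18788, 60+=21927
[period 2]
Births: 5965 * 0.37 = 2207
20–39: 7156 * 0.967 = 6920
40–59: 5965 * 0.958 = 5714
60+: 18788 * 0.966 + 21927 * 0.538 = 18149 + 11797 = 29946
Net migration: 0–19 − 170 → 2037; 20–39 + 260 → 7180; 40–59 − 180 → 5534; 60+ − 350 → 29596
Population now: 0–19=2037, 20–39=7180, 40–59=5534, 60+=29596
Total after period 2: 2037 + 7180 + 5534 + 29596 = 44347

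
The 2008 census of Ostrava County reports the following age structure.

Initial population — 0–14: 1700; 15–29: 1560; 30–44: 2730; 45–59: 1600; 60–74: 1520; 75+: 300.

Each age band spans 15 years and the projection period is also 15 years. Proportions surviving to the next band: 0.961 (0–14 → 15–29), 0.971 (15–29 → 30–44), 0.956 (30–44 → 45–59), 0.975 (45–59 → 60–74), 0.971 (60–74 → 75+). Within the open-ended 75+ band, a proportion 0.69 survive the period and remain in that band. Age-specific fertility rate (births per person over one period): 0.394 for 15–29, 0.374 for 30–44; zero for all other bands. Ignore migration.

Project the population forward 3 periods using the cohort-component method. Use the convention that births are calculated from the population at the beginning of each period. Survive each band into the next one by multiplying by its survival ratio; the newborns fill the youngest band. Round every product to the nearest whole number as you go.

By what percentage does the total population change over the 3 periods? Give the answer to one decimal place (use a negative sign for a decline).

Let group 1 be 0–14 through group 6 = 75+.
Period 1:
Births: 1560 × 0.394 = 615  |  2730 × 0.374 = 1021 ⇒ total 1636
Group 2: 1700 × 0.961 = 1634
Group 3: 1560 × 0.971 = 1515
Group 4: 2730 × 0.956 = 2610
Group 5: 1600 × 0.975 = 1560
Group 6: 1520 × 0.971 + 300 × 0.69 = 1476 + 207 = 1683
→ [1636, 1634, 1515, 2610, 1560, 1683]
Period 2:
Births: 1634 × 0.394 = 644  |  1515 × 0.374 = 567 ⇒ total 1211
Group 2: 1636 × 0.961 = 1572
Group 3: 1634 × 0.971 = 1587
Group 4: 1515 × 0.956 = 1448
Group 5: 2610 × 0.975 = 2545
Group 6: 1560 × 0.971 + 1683 × 0.69 = 1515 + 1161 = 2676
→ [1211, 1572, 1587, 1448, 2545, 2676]
Period 3:
Births: 1572 × 0.394 = 619  |  1587 × 0.374 = 594 ⇒ total 1213
Group 2: 1211 × 0.961 = 1164
Group 3: 1572 × 0.971 = 1526
Group 4: 1587 × 0.956 = 1517
Group 5: 1448 × 0.975 = 1412
Group 6: 2545 × 0.971 + 2676 × 0.69 = 2471 + 1846 = 4317
→ [1213, 1164, 1526, 1517, 1412, 4317]
Total: 9410 → 11149; change = 1739; percentage change = 18.5%

18.5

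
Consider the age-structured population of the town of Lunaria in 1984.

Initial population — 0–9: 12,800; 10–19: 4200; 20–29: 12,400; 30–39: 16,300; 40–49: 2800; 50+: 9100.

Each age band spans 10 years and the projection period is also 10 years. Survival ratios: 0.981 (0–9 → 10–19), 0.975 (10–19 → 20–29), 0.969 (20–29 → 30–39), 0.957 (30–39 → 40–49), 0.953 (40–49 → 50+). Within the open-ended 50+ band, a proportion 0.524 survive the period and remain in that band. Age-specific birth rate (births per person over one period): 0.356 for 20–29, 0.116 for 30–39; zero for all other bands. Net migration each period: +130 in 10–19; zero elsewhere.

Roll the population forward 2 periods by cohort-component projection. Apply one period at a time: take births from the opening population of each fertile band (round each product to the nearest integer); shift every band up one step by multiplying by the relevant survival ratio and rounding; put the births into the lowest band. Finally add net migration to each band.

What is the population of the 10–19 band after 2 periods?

[period 1]
Births: 12400 × 0.356 = 4414 ; 16300 × 0.116 = 1891 → total 6305
10–19: 12800 × 0.981 = 12557
20–29: 4200 × 0.975 = 4095
30–39: 12400 × 0.969 = 12016
40–49: 16300 × 0.957 = 15599
50+: 2800 × 0.953 + 9100 × 0.524 = 2668 + 4768 = 7436
Net migration: 10–19 + 130 → 12687
End of period: [6305, 12687, 4095, 12016, 15599, 7436]
[period 2]
Births: 4095 × 0.356 = 1458 ; 12016 × 0.116 = 1394 → total 2852
10–19: 6305 × 0.981 = 6185
20–29: 12687 × 0.975 = 12370
30–39: 4095 × 0.969 = 3968
40–49: 12016 × 0.957 = 11499
50+: 15599 × 0.953 + 7436 × 0.524 = 14866 + 3896 = 18762
Net migration: 10–19 + 130 → 6315
End of period: [2852, 6315, 12370, 3968, 11499, 18762]

6315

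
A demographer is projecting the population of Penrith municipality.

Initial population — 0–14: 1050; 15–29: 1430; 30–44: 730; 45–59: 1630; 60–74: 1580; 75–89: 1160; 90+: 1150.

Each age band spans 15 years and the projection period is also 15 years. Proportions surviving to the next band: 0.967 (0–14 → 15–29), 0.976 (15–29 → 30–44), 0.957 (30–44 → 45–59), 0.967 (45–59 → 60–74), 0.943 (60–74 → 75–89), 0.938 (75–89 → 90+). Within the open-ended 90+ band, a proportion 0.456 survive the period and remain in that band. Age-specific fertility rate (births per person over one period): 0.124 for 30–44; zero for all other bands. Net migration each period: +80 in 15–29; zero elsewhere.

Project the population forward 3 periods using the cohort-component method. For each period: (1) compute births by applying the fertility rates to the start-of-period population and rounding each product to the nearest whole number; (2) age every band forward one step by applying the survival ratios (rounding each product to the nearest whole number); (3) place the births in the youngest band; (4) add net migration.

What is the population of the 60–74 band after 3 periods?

1292

Call the groups 1 to 7, youngest first.
Period 1.
Births: 730 × 0.124 = 91
Group 2: 1050 × 0.967 = 1015
Group 3: 1430 × 0.976 = 1396
Group 4: 730 × 0.957 = 699
Group 5: 1630 × 0.967 = 1576
Group 6: 1580 × 0.943 = 1490
Group 7: 1160 × 0.938 + 1150 × 0.456 = 1088 + 524 = 1612
Net migration: Group 2 + 80 → 1095
Giving 91 / 1095 / 1396 / 699 / 1576 / 1490 / 1612.
Period 2.
Births: 1396 × 0.124 = 173
Group 2: 91 × 0.967 = 88
Group 3: 1095 × 0.976 = 1069
Group 4: 1396 × 0.957 = 1336
Group 5: 699 × 0.967 = 676
Group 6: 1576 × 0.943 = 1486
Group 7: 1490 × 0.938 + 1612 × 0.456 = 1398 + 735 = 2133
Net migration: Group 2 + 80 → 168
Giving 173 / 168 / 1069 / 1336 / 676 / 1486 / 2133.
Period 3.
Births: 1069 × 0.124 = 133
Group 2: 173 × 0.967 = 167
Group 3: 168 × 0.976 = 164
Group 4: 1069 × 0.957 = 1023
Group 5: 1336 × 0.967 = 1292
Group 6: 676 × 0.943 = 637
Group 7: 1486 × 0.938 + 2133 × 0.456 = 1394 + 973 = 2367
Net migration: Group 2 + 80 → 247
Giving 133 / 247 / 164 / 1023 / 1292 / 637 / 2367.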